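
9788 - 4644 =5144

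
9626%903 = 596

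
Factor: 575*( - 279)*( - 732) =117431100 = 2^2*3^3*5^2*23^1*31^1*61^1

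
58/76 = 29/38=0.76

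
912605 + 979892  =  1892497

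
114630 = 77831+36799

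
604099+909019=1513118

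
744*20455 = 15218520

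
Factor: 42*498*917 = 2^2*3^2 * 7^2 * 83^1*131^1 = 19179972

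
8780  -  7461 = 1319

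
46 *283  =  13018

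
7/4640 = 7/4640=0.00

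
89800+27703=117503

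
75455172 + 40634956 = 116090128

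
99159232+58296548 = 157455780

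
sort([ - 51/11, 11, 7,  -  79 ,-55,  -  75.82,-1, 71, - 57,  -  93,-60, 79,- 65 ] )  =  [- 93 ,-79,  -  75.82, - 65,-60,-57, - 55,-51/11,- 1  ,  7, 11, 71, 79 ]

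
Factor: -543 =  - 3^1 * 181^1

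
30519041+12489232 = 43008273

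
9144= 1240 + 7904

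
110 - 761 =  - 651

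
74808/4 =18702 = 18702.00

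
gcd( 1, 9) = 1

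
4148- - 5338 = 9486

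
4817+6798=11615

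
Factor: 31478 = 2^1*15739^1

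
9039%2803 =630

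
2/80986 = 1/40493 = 0.00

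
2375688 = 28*84846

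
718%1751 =718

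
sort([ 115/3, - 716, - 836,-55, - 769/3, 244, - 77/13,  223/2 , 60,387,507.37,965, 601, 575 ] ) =[  -  836, - 716, - 769/3, - 55, - 77/13, 115/3,  60, 223/2,244,387,507.37, 575,601, 965]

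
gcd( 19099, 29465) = 71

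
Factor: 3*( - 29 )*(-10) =2^1 * 3^1*5^1*29^1= 870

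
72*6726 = 484272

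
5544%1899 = 1746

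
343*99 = 33957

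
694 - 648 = 46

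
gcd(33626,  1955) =391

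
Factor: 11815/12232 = 2^( - 3 )*5^1*11^(-1 )*17^1 = 85/88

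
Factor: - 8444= - 2^2*2111^1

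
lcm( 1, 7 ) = 7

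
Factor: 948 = 2^2*3^1*79^1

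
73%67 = 6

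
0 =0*440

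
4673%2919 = 1754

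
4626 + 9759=14385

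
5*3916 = 19580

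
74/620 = 37/310 = 0.12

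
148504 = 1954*76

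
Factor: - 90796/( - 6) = 2^1* 3^( - 1)*22699^1 = 45398/3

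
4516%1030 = 396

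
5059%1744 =1571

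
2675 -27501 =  - 24826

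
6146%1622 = 1280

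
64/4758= 32/2379=0.01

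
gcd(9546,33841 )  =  43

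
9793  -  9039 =754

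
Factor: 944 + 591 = 1535 = 5^1*307^1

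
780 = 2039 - 1259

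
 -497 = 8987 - 9484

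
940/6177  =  940/6177 = 0.15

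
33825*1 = 33825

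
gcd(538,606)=2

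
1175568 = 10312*114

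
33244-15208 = 18036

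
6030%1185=105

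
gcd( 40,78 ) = 2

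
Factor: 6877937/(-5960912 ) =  - 2^( - 4 )*11^1*379^ ( - 1 ) * 983^ (-1)*625267^1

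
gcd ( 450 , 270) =90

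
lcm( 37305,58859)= 2648655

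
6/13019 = 6/13019= 0.00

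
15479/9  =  15479/9 = 1719.89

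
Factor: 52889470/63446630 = 13^( - 1)*103^1*51349^1*488051^( - 1)= 5288947/6344663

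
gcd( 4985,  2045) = 5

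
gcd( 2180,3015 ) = 5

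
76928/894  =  86 + 22/447= 86.05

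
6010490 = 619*9710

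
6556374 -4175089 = 2381285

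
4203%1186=645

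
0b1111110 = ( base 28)4e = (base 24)56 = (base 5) 1001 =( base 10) 126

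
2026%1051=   975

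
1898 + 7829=9727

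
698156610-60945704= 637210906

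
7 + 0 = 7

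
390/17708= 195/8854 = 0.02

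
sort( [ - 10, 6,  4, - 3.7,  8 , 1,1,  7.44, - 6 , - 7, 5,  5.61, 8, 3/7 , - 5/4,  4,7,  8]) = [ - 10, - 7, - 6, - 3.7,  -  5/4,3/7,  1,1, 4,4,5,5.61, 6, 7,7.44,8,8,8]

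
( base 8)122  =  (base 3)10001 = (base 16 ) 52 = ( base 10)82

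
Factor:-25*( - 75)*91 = 3^1*5^4*7^1*13^1 = 170625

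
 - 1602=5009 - 6611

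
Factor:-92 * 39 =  - 2^2*3^1  *  13^1*23^1=-  3588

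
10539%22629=10539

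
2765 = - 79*( - 35)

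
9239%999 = 248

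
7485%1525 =1385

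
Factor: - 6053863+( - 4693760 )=-10747623=- 3^1*443^1*8087^1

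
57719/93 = 57719/93 = 620.63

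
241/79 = 3 + 4/79= 3.05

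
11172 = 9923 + 1249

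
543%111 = 99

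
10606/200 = 53+3/100 = 53.03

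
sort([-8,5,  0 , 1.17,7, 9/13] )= [ - 8,0, 9/13, 1.17,5,7]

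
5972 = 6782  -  810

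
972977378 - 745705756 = 227271622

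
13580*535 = 7265300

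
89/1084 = 89/1084 = 0.08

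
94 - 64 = 30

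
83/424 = 83/424 = 0.20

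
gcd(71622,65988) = 18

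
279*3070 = 856530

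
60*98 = 5880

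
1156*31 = 35836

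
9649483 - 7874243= 1775240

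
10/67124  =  5/33562 =0.00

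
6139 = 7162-1023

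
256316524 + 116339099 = 372655623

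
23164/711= 32  +  412/711 =32.58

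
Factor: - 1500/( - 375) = 4 = 2^2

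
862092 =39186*22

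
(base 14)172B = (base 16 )103B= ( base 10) 4155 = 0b1000000111011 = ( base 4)1000323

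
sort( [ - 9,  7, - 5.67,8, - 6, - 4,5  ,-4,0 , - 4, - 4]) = [ - 9, - 6, - 5.67, - 4, - 4, - 4, - 4 , 0, 5, 7, 8 ]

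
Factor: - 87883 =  - 23^1*3821^1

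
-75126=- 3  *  25042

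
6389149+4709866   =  11099015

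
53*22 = 1166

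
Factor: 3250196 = 2^2*17^1*47797^1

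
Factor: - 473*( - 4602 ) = 2^1*3^1*11^1*13^1*43^1*59^1 = 2176746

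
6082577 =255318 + 5827259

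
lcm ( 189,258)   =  16254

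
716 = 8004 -7288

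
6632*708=4695456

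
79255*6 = 475530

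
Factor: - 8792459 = - 13^1*19^1*35597^1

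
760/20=38 = 38.00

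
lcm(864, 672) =6048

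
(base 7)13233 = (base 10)3552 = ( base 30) 3sc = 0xde0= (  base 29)46e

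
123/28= 123/28=4.39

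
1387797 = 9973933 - 8586136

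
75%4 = 3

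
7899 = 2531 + 5368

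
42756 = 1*42756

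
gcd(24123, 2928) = 3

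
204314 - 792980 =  - 588666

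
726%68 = 46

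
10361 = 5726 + 4635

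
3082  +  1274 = 4356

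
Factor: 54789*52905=3^2*5^1*7^1*2609^1* 3527^1 = 2898612045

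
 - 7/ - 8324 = 7/8324 = 0.00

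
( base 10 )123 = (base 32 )3R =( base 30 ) 43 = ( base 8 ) 173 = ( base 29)47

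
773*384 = 296832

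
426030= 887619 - 461589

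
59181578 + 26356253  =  85537831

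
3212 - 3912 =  - 700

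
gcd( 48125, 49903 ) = 7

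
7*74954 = 524678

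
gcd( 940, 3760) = 940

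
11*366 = 4026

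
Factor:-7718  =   - 2^1*17^1*227^1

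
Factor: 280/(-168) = -5/3 = -3^(-1 )*5^1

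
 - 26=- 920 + 894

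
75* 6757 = 506775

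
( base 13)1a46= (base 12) 2349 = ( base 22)837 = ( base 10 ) 3945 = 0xf69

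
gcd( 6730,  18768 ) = 2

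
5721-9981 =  - 4260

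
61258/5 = 61258/5 = 12251.60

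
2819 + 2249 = 5068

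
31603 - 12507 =19096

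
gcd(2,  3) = 1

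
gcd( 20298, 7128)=6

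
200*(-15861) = -3172200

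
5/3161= 5/3161 = 0.00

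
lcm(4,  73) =292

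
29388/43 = 29388/43  =  683.44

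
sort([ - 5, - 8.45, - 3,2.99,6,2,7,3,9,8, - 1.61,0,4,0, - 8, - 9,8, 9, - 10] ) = [ - 10,-9,  -  8.45 , - 8, - 5, - 3, - 1.61,0, 0,2,2.99, 3, 4,6, 7,  8, 8,9,9] 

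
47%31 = 16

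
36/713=36/713 =0.05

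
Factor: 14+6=20 = 2^2* 5^1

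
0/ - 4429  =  0/1= - 0.00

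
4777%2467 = 2310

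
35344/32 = 1104 + 1/2=1104.50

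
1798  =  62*29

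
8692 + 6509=15201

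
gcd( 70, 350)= 70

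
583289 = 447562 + 135727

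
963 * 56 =53928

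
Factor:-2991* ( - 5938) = 2^1*3^1 * 997^1*2969^1=17760558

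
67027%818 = 769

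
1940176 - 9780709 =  - 7840533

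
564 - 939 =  - 375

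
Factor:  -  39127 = -11^1 * 3557^1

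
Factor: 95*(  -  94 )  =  - 2^1*5^1*19^1*47^1 = -8930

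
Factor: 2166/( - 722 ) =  - 3 = - 3^1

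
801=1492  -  691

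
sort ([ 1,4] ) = [ 1,4]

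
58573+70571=129144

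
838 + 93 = 931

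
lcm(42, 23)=966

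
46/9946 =23/4973 = 0.00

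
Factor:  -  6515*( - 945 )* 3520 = 2^6*3^3 * 5^3* 7^1 * 11^1*1303^1 = 21671496000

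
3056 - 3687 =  -631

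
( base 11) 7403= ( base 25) FH4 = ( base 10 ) 9804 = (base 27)dc3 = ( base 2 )10011001001100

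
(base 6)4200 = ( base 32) T8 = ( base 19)2B5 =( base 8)1650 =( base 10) 936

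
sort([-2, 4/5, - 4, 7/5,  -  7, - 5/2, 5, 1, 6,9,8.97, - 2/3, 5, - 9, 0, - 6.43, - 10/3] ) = [ - 9, - 7  , - 6.43, - 4, - 10/3, - 5/2, - 2,  -  2/3 , 0,4/5,1,7/5, 5, 5, 6 , 8.97,  9] 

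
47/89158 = 47/89158 = 0.00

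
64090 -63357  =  733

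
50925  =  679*75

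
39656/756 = 9914/189 = 52.46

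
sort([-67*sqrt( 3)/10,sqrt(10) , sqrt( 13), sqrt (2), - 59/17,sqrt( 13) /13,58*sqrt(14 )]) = [ - 67*sqrt( 3)/10, - 59/17,sqrt( 13 ) /13,sqrt(2),sqrt( 10 ), sqrt(13),58* sqrt(14 )]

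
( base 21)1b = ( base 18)1E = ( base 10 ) 32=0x20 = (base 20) 1C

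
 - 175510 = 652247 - 827757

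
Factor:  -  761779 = -761779^1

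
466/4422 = 233/2211 =0.11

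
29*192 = 5568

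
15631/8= 1953+ 7/8  =  1953.88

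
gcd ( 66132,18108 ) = 36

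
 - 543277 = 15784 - 559061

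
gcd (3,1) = 1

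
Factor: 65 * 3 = 195 = 3^1*5^1*13^1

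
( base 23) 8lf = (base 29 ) 5i3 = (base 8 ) 11172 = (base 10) 4730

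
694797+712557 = 1407354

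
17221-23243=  -6022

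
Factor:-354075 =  - 3^1*5^2*4721^1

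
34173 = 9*3797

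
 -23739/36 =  - 7913/12 = - 659.42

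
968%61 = 53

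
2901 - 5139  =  - 2238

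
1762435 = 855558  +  906877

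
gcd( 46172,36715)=7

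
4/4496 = 1/1124  =  0.00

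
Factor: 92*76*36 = 2^6*3^2*19^1*23^1 = 251712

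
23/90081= 23/90081 =0.00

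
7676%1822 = 388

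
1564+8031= 9595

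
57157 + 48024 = 105181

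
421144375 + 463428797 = 884573172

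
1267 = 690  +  577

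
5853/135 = 43 + 16/45  =  43.36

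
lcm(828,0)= 0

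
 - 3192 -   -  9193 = 6001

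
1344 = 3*448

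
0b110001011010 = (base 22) 6BG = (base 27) 493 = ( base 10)3162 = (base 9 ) 4303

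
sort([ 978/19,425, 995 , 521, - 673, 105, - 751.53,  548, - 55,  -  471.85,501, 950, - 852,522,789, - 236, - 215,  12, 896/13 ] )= [ - 852, - 751.53, - 673, - 471.85,-236, - 215, - 55,12,978/19, 896/13, 105,425, 501 , 521, 522, 548 , 789,950,995 ]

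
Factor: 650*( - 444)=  - 2^3*3^1*5^2*13^1*37^1 = - 288600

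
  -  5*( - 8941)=44705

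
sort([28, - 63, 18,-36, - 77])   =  [ - 77, - 63, - 36,18, 28]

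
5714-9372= - 3658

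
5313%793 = 555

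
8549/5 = 8549/5= 1709.80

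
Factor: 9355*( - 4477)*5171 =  - 5^1*11^2*37^1*1871^1*5171^1 = - 216573554285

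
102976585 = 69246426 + 33730159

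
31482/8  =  3935 + 1/4 = 3935.25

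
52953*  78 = 4130334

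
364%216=148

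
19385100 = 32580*595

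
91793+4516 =96309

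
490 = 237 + 253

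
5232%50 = 32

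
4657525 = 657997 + 3999528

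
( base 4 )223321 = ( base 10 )2809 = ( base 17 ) 9C4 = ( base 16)af9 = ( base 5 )42214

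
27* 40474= 1092798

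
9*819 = 7371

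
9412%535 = 317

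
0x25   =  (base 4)211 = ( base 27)1A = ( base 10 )37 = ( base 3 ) 1101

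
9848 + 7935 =17783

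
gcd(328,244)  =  4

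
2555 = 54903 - 52348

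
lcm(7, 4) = 28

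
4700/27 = 174 + 2/27 = 174.07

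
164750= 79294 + 85456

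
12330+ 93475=105805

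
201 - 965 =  - 764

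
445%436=9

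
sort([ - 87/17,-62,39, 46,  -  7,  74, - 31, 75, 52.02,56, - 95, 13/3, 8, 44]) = [ -95, - 62,-31,-7, - 87/17, 13/3 , 8, 39,  44  ,  46, 52.02, 56,74, 75]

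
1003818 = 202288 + 801530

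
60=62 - 2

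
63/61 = 63/61 = 1.03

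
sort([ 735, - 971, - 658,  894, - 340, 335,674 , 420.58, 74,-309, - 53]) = [-971,-658, - 340, - 309,-53,74 , 335,420.58, 674, 735,894] 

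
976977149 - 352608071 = 624369078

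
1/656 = 1/656 = 0.00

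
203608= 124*1642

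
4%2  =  0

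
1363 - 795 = 568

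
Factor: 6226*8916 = 55511016 = 2^3*3^1*11^1*283^1* 743^1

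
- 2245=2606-4851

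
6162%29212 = 6162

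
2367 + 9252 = 11619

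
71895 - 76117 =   -  4222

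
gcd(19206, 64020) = 6402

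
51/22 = 2 + 7/22 = 2.32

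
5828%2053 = 1722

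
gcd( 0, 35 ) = 35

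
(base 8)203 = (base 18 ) 75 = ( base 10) 131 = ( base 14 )95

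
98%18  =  8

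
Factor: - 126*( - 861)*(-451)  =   - 2^1*3^3 * 7^2 * 11^1*41^2 = - 48927186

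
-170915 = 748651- 919566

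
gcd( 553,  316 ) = 79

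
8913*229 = 2041077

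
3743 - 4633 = - 890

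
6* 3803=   22818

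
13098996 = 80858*162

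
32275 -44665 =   -  12390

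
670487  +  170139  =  840626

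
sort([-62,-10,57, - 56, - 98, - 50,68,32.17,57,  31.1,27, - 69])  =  [-98,  -  69 ,  -  62, - 56,-50,-10,27,31.1,32.17,57,57,68 ] 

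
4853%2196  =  461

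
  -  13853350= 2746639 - 16599989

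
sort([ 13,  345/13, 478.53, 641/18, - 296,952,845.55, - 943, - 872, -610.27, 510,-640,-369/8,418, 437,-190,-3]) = [ - 943, -872, - 640, - 610.27, - 296,-190,-369/8,-3,13,  345/13, 641/18,  418,437, 478.53,510 , 845.55,952] 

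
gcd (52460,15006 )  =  122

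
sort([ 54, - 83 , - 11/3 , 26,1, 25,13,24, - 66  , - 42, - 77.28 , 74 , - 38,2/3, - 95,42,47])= [ - 95, - 83 ,-77.28,- 66,-42, - 38 , - 11/3,  2/3,1,13, 24, 25, 26 , 42,47 , 54,74] 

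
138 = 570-432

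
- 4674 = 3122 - 7796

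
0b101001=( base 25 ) 1G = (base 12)35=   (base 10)41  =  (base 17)27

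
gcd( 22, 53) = 1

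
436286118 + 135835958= 572122076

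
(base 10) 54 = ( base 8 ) 66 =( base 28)1q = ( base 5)204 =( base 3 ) 2000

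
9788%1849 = 543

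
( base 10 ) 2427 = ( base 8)4573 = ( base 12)14A3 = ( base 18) 78F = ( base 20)617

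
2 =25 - 23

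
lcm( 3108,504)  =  18648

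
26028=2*13014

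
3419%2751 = 668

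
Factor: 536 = 2^3*67^1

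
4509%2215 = 79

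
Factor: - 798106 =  - 2^1*41^1*9733^1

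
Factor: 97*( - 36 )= - 2^2*3^2*97^1  =  - 3492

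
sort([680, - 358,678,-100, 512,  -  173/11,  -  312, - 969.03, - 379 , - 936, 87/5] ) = [ - 969.03, - 936, - 379, - 358, - 312 , - 100,-173/11,87/5,512,678, 680 ] 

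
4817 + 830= 5647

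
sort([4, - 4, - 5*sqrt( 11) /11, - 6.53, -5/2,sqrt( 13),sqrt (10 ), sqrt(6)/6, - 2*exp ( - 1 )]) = [ - 6.53, - 4, - 5/2, - 5* sqrt(11) /11, -2*exp(-1), sqrt( 6 )/6,  sqrt( 10 ), sqrt( 13),4 ] 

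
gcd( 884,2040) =68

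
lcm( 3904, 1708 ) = 27328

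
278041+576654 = 854695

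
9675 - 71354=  - 61679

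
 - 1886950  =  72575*(-26)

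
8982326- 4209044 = 4773282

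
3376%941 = 553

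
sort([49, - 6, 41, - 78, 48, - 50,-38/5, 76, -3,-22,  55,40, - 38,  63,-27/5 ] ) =[-78,-50, - 38 , - 22,  -  38/5,-6,-27/5,  -  3,  40, 41,48,  49, 55, 63, 76]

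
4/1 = 4 = 4.00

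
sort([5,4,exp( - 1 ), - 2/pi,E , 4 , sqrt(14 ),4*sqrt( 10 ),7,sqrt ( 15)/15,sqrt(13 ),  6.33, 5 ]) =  [ - 2/pi,sqrt( 15)/15,exp( - 1 ) , E,sqrt( 13 ),sqrt( 14),4, 4,5,5,  6.33,7,  4*sqrt( 10) ]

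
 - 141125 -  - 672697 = 531572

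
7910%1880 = 390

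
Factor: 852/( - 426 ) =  - 2  =  - 2^1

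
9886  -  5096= 4790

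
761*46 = 35006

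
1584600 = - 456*( - 3475)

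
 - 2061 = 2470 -4531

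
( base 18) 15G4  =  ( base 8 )17100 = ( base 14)2b72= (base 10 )7744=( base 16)1E40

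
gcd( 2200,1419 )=11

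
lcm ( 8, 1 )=8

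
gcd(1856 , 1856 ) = 1856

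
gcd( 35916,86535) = 3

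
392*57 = 22344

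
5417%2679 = 59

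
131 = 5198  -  5067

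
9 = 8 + 1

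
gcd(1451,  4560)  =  1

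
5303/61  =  5303/61 = 86.93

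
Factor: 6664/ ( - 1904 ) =-2^(-1 )*7^1 = - 7/2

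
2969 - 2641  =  328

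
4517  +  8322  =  12839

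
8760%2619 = 903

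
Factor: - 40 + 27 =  - 13 = - 13^1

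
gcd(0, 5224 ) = 5224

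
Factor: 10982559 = 3^1*7^1*173^1*3023^1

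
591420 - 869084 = - 277664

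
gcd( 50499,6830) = 1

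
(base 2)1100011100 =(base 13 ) 493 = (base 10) 796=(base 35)mq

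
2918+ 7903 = 10821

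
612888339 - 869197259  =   - 256308920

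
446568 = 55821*8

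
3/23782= 3/23782= 0.00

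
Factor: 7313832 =2^3*3^2*101581^1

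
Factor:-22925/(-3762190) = 4585/752438 = 2^( - 1 )*5^1* 7^1 *19^(-1)*131^1*19801^( - 1)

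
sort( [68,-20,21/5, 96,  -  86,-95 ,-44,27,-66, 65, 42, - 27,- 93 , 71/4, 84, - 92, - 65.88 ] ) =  [ - 95, - 93, - 92 , - 86,-66, - 65.88, - 44, - 27 ,-20,21/5, 71/4 , 27, 42,65, 68, 84, 96 ] 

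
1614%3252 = 1614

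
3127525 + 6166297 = 9293822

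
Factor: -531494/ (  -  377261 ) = 2^1*29^ (  -  1) * 13009^(-1 )*265747^1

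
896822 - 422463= 474359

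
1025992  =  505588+520404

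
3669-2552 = 1117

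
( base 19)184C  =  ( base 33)911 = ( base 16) 266B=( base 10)9835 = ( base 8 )23153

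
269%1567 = 269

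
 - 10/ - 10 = 1 + 0/1 = 1.00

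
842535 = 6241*135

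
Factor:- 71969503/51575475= -3^(- 1) * 5^( - 2 )*  7^ (-1 ) * 29^1 * 31^( - 1) * 127^1*3169^( - 1)*19541^1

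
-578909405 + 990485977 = 411576572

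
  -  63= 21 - 84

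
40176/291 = 13392/97 = 138.06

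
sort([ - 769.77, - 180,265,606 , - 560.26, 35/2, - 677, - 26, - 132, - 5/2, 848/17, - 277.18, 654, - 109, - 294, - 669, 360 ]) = [ - 769.77,-677, - 669,-560.26, - 294, - 277.18, - 180, - 132,  -  109, - 26, - 5/2  ,  35/2, 848/17, 265,360,606,654]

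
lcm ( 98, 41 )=4018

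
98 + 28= 126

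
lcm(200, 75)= 600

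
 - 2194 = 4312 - 6506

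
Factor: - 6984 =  - 2^3*3^2 * 97^1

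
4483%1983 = 517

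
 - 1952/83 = -24+40/83= -  23.52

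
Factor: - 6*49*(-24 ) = 7056 = 2^4*3^2*7^2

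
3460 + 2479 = 5939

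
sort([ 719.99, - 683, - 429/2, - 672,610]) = [ - 683, - 672, - 429/2,610,719.99 ] 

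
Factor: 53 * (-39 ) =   -  3^1*13^1*53^1= -  2067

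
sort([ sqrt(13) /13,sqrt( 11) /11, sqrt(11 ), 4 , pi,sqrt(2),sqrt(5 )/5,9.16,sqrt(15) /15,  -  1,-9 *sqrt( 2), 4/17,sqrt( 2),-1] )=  [ - 9*sqrt( 2 ), - 1,  -  1,4/17, sqrt( 15)/15 , sqrt ( 13)/13,sqrt( 11)/11, sqrt (5 )/5,sqrt(2),  sqrt(2),pi,sqrt( 11 ),4,9.16]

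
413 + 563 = 976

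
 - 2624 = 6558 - 9182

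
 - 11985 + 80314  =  68329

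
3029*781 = 2365649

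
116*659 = 76444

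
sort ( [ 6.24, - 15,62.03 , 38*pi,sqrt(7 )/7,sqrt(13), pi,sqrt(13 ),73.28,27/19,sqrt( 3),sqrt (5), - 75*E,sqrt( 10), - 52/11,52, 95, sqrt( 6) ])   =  [ - 75*E, - 15, - 52/11,sqrt(7)/7,27/19,sqrt(3 ),sqrt( 5),  sqrt(6),pi, sqrt (10),sqrt(13),sqrt( 13),6.24,  52,62.03,73.28,95, 38*pi ]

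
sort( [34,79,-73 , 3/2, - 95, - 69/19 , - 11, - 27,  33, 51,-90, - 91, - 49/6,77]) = [-95, - 91, - 90,- 73,-27, - 11,-49/6, - 69/19, 3/2 , 33,34,51,77, 79 ]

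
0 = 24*0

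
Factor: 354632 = 2^3*97^1* 457^1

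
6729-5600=1129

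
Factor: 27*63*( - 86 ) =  -146286 = - 2^1  *  3^5 * 7^1*43^1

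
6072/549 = 2024/183  =  11.06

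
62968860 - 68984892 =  - 6016032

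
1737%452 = 381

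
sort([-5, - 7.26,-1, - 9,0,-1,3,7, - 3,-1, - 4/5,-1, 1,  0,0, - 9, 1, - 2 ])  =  [ - 9,  -  9, - 7.26, - 5,-3, - 2,  -  1, - 1, - 1, - 1, - 4/5 , 0, 0,0, 1,1,3,7]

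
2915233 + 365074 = 3280307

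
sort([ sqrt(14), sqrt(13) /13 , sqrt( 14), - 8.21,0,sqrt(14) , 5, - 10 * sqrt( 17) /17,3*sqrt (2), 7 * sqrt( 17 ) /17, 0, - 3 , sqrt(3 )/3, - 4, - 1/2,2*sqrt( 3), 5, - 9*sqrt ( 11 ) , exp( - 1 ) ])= [ - 9*sqrt(11) , - 8.21, - 4, - 3, - 10*sqrt( 17) /17, - 1/2,0,0, sqrt(13)/13, exp (-1 ), sqrt(3)/3,7*sqrt (17)/17 , 2*sqrt(3 ),sqrt(14),sqrt( 14) , sqrt(14),3*sqrt( 2) , 5,5]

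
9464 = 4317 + 5147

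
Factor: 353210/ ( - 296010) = -247/207 =-3^( - 2 ) * 13^1*19^1*23^( - 1) 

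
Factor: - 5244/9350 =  - 2622/4675 =- 2^1*3^1*5^( - 2 )*11^( - 1)*17^( - 1)*19^1 * 23^1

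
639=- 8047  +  8686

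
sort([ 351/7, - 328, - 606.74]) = [ - 606.74, - 328, 351/7]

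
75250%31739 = 11772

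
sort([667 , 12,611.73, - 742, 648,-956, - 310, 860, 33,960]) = [ - 956 , - 742, - 310,  12,33 , 611.73,  648,  667 , 860 , 960]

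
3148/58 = 54 + 8/29 =54.28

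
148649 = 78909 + 69740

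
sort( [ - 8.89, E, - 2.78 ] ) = [ - 8.89,-2.78,E ] 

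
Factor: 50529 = 3^1*16843^1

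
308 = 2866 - 2558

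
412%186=40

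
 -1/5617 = - 1 + 5616/5617=- 0.00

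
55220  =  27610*2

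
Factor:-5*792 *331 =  - 2^3*3^2*5^1*11^1*331^1 = - 1310760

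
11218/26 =5609/13 = 431.46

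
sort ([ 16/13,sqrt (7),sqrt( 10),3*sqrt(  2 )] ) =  [ 16/13, sqrt(7), sqrt( 10), 3*sqrt( 2)]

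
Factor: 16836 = 2^2 * 3^1*23^1*61^1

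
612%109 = 67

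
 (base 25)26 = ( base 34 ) 1M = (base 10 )56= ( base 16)38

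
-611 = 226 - 837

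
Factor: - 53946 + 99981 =3^3*5^1*11^1*31^1   =  46035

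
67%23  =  21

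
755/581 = 755/581 = 1.30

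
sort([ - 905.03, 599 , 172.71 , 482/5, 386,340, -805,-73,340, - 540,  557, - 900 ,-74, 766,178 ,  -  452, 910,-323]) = [  -  905.03, - 900 , -805,-540,-452, - 323,- 74, - 73, 482/5, 172.71, 178, 340, 340,386,557,599, 766,910 ] 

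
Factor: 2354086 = 2^1*7^1*181^1*929^1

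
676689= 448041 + 228648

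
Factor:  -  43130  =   - 2^1*5^1*19^1*227^1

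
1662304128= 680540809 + 981763319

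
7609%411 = 211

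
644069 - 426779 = 217290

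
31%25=6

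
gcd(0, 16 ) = 16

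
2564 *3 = 7692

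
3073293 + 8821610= 11894903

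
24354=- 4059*( - 6 )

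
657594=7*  93942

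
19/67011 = 19/67011 = 0.00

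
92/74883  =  92/74883 = 0.00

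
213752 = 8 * 26719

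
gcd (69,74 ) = 1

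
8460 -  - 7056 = 15516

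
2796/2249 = 2796/2249  =  1.24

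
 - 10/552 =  - 1 + 271/276 = - 0.02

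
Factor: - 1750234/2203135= - 2^1*5^(-1)*11^( - 1 ) * 41^( - 1) * 977^( - 1) *875117^1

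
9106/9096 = 1  +  5/4548 = 1.00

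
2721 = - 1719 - -4440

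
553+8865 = 9418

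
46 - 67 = - 21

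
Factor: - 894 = - 2^1*3^1*149^1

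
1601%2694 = 1601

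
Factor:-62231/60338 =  - 2^ ( - 1)*13^1*4787^1*30169^ ( - 1 )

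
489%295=194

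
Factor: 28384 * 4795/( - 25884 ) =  - 34025320/6471 = - 2^3*3^( - 2)*5^1 * 7^1  *137^1*719^( - 1 ) *887^1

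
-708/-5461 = 708/5461 = 0.13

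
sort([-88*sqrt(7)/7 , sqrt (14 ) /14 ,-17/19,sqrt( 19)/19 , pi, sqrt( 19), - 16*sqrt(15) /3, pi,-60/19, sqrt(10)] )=[ - 88*sqrt( 7) /7,-16 * sqrt (15 )/3, - 60/19,  -  17/19,sqrt (19) /19, sqrt(14)/14 , pi, pi, sqrt( 10) , sqrt( 19)]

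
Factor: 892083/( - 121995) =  - 297361/40665 = -  3^( - 1) *5^( - 1) * 103^1*2711^ (-1)*2887^1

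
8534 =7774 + 760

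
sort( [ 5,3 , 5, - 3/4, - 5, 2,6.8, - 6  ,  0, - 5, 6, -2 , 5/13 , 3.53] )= [ - 6 ,  -  5 ,-5, - 2 , - 3/4,0  ,  5/13,2,3, 3.53, 5,5 , 6, 6.8]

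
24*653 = 15672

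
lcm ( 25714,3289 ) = 282854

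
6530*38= 248140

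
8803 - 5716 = 3087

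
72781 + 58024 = 130805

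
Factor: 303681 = 3^1  *7^1 * 14461^1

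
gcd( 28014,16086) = 42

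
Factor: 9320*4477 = 2^3 *5^1 * 11^2*37^1*233^1 = 41725640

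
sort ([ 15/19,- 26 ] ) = [-26,  15/19]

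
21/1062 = 7/354 = 0.02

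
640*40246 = 25757440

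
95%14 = 11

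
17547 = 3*5849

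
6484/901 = 6484/901 = 7.20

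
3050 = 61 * 50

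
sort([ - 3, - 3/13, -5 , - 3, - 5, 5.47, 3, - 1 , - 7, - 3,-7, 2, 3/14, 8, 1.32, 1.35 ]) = [-7, - 7,  -  5, - 5, - 3,-3, - 3, - 1,  -  3/13, 3/14, 1.32, 1.35,2,  3,5.47,8] 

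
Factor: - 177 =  - 3^1*59^1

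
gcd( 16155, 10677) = 3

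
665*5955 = 3960075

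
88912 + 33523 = 122435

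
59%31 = 28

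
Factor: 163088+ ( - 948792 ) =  - 2^3*98213^1 = - 785704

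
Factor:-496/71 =-2^4*31^1 *71^( - 1) 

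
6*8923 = 53538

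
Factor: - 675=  - 3^3*5^2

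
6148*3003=18462444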